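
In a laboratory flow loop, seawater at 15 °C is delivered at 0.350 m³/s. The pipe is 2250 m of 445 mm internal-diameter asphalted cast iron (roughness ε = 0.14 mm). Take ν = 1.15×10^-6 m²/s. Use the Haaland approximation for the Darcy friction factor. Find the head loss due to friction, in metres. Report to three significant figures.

V = 4Q/(πD²) = 4·0.350/(π·0.445²) = 2.250 m/s
Re = VD/ν = 2.250·0.445/1.15×10^-6 = 8.71×10^5 → turbulent
ε/D = 0.14/445 = 3.15×10^-4
Haaland: f = 0.01582
h_f = f(L/D)V²/(2g) = 0.01582·(2250/0.445)·2.250²/(2·9.81) = 20.64 m

h_f ≈ 20.6 m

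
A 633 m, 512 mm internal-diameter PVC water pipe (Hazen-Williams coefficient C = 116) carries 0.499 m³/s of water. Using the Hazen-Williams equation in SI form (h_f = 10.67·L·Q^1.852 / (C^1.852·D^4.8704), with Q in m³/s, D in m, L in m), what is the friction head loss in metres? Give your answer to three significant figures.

h_f ≈ 7.30 m

h_f = 10.67·633·0.499^1.852 / (116^1.852·0.512^4.8704) = 7.295 m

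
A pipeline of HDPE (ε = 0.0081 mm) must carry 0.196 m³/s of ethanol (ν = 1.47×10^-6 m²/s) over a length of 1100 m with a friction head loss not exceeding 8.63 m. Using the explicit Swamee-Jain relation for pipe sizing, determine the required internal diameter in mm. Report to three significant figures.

Swamee-Jain (Type III): D = 0.66·[ε^1.25·(LQ²/(gh_f))^4.75 + ν·Q^9.4·(L/(gh_f))^5.2]^0.04
LQ²/(gh_f) = 0.4991; L/(gh_f) = 12.99
Term 1 = ε^1.25·(…)^4.75 = 1.59×10^-8; Term 2 = ν·Q^9.4·(…)^5.2 = 2.02×10^-7
D = 0.66·(1.59×10^-8 + 2.02×10^-7)^0.04 = 0.3574 m = 357 mm
Check: V = 1.95 m/s, Re = 4.75×10^5, f = 0.01356, h_f = 8.12 m ≈ 8.63 m ✓

D ≈ 357 mm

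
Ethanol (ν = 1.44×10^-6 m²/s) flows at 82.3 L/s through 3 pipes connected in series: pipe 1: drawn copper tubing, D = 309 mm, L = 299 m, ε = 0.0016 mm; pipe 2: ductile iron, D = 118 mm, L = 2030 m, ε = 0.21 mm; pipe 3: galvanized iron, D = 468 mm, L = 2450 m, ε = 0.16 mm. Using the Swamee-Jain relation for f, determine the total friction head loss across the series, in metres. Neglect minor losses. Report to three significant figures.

H ≈ 1150 m

Pipe 1: V = 1.097 m/s, Re = 2.35×10^5, ε/D = 5.18×10^-6, f = 0.01510, h_1 = f(L/D)V²/2g = 0.8971 m
Pipe 2: V = 7.526 m/s, Re = 6.17×10^5, ε/D = 0.00178, f = 0.02314, h_2 = f(L/D)V²/2g = 1149 m
Pipe 3: V = 0.4784 m/s, Re = 1.55×10^5, ε/D = 3.42×10^-4, f = 0.01857, h_3 = f(L/D)V²/2g = 1.134 m
Series → Q common, losses add: H = Σh = 1151 m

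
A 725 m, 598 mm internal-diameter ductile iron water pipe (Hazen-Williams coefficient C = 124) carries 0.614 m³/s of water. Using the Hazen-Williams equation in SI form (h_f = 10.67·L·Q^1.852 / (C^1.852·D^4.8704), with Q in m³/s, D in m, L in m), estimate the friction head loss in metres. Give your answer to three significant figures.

h_f = 10.67·725·0.614^1.852 / (124^1.852·0.598^4.8704) = 5.090 m

h_f ≈ 5.09 m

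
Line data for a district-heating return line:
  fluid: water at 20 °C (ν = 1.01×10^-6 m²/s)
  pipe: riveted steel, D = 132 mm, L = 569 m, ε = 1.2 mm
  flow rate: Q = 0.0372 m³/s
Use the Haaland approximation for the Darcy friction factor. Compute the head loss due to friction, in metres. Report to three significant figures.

h_f ≈ 60.0 m

V = 4Q/(πD²) = 4·0.0372/(π·0.132²) = 2.718 m/s
Re = VD/ν = 2.718·0.132/1.01×10^-6 = 3.55×10^5 → turbulent
ε/D = 1.2/132 = 0.00909
Haaland: f = 0.03695
h_f = f(L/D)V²/(2g) = 0.03695·(569/0.132)·2.718²/(2·9.81) = 59.99 m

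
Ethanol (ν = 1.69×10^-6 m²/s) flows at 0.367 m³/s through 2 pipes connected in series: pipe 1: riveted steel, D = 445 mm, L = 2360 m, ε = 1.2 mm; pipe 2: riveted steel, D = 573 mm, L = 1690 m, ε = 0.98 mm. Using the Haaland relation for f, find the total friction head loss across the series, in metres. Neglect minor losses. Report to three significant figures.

Pipe 1: V = 2.360 m/s, Re = 6.21×10^5, ε/D = 0.00270, f = 0.02566, h_1 = f(L/D)V²/2g = 38.62 m
Pipe 2: V = 1.423 m/s, Re = 4.83×10^5, ε/D = 0.00171, f = 0.02289, h_2 = f(L/D)V²/2g = 6.970 m
Series → Q common, losses add: H = Σh = 45.59 m

H ≈ 45.6 m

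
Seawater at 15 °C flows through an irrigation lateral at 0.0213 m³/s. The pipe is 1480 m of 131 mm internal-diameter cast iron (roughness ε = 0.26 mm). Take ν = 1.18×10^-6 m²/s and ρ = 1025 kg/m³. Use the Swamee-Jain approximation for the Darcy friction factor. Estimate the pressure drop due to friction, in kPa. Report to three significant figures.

Δp ≈ 355 kPa

V = 4Q/(πD²) = 4·0.0213/(π·0.131²) = 1.580 m/s
Re = VD/ν = 1.580·0.131/1.18×10^-6 = 1.75×10^5 → turbulent
ε/D = 0.26/131 = 0.00198
Swamee-Jain: f = 0.02457
h_f = f(L/D)V²/(2g) = 0.02457·(1480/0.131)·1.580²/(2·9.81) = 35.33 m
Δp = ρg·h_f = 1025·9.81·35.33 = 355.3 kPa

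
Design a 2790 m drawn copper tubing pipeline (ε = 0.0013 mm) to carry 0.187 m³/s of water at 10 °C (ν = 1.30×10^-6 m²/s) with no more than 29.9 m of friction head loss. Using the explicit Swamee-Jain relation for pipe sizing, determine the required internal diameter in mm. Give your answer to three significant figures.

D ≈ 327 mm

Swamee-Jain (Type III): D = 0.66·[ε^1.25·(LQ²/(gh_f))^4.75 + ν·Q^9.4·(L/(gh_f))^5.2]^0.04
LQ²/(gh_f) = 0.3326; L/(gh_f) = 9.512
Term 1 = ε^1.25·(…)^4.75 = 2.35×10^-10; Term 2 = ν·Q^9.4·(…)^5.2 = 2.27×10^-8
D = 0.66·(2.35×10^-10 + 2.27×10^-8)^0.04 = 0.3266 m = 327 mm
Check: V = 2.23 m/s, Re = 5.61×10^5, f = 0.01290, h_f = 28.0 m ≈ 29.9 m ✓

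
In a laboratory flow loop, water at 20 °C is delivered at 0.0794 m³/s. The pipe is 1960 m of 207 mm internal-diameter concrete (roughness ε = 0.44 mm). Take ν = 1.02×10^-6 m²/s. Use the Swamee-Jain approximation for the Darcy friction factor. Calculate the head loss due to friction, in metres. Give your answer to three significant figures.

V = 4Q/(πD²) = 4·0.0794/(π·0.207²) = 2.359 m/s
Re = VD/ν = 2.359·0.207/1.02×10^-6 = 4.79×10^5 → turbulent
ε/D = 0.44/207 = 0.00213
Swamee-Jain: f = 0.02429
h_f = f(L/D)V²/(2g) = 0.02429·(1960/0.207)·2.359²/(2·9.81) = 65.24 m

h_f ≈ 65.2 m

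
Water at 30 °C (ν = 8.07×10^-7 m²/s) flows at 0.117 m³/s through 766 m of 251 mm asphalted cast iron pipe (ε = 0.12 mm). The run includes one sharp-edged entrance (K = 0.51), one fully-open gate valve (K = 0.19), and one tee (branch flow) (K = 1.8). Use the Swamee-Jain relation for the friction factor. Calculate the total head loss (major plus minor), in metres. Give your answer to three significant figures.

V = 4Q/(πD²) = 2.365 m/s; V²/2g = 0.2850 m
Re = 7.35×10^5, ε/D = 4.78×10^-4 → f = 0.01733 (Swamee-Jain)
Major: h_f = f(L/D)·V²/2g = 0.01733·3052·0.2850 = 15.08 m
Minor: ΣK = 2.50; h_m = ΣK·V²/2g = 0.7124 m
Total H_L = 15.08 + 0.7124 = 15.79 m

H_L ≈ 15.8 m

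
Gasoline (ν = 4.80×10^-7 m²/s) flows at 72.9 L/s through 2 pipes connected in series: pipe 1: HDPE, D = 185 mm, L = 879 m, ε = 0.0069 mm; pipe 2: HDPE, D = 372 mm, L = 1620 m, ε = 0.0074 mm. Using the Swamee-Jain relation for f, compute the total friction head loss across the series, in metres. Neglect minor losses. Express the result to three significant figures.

H ≈ 23.4 m

Pipe 1: V = 2.712 m/s, Re = 1.05×10^6, ε/D = 3.73×10^-5, f = 0.01238, h_1 = f(L/D)V²/2g = 22.05 m
Pipe 2: V = 0.6707 m/s, Re = 5.20×10^5, ε/D = 1.99×10^-5, f = 0.01332, h_2 = f(L/D)V²/2g = 1.330 m
Series → Q common, losses add: H = Σh = 23.38 m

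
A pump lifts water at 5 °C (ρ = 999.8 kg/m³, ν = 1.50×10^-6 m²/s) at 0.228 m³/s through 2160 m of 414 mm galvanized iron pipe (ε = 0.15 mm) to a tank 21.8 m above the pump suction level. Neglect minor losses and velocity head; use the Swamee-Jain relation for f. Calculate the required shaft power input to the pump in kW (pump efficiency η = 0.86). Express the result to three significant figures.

P_shaft ≈ 90.2 kW

V = 4Q/(πD²) = 1.694 m/s; Re = 4.67×10^5; ε/D = 3.62×10^-4; f = 0.01692
h_f = f(L/D)V²/2g = 12.91 m
Total head H = z + h_f = 21.8 + 12.91 = 34.71 m
P_hyd = ρgQH = 999.8·9.81·0.228·34.71 = 77.61 kW
P_shaft = P_hyd/η = 77.61/0.86 = 90.25 kW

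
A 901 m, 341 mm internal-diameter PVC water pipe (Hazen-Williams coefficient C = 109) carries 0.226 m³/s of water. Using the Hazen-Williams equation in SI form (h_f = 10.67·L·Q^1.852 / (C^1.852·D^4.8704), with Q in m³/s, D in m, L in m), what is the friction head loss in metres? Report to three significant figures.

h_f = 10.67·901·0.226^1.852 / (109^1.852·0.341^4.8704) = 19.46 m

h_f ≈ 19.5 m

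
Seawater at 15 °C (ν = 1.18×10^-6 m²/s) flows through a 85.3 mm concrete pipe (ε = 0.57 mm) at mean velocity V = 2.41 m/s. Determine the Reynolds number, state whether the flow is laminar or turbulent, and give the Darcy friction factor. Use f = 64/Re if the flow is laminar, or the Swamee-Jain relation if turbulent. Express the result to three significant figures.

Re = VD/ν = 2.410·0.0853/1.18×10^-6 = 1.74×10^5
Re > 4000 → turbulent; ε/D = 0.00668
Swamee-Jain: f = 0.03385

Re ≈ 1.74×10^5; turbulent; f ≈ 0.0339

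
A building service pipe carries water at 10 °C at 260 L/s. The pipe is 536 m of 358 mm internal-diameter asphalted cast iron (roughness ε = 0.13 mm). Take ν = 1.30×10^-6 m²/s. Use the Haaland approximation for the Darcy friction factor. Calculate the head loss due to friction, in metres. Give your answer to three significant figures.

V = 4Q/(πD²) = 4·0.260/(π·0.358²) = 2.583 m/s
Re = VD/ν = 2.583·0.358/1.30×10^-6 = 7.11×10^5 → turbulent
ε/D = 0.13/358 = 3.63×10^-4
Haaland: f = 0.01635
h_f = f(L/D)V²/(2g) = 0.01635·(536/0.358)·2.583²/(2·9.81) = 8.326 m

h_f ≈ 8.33 m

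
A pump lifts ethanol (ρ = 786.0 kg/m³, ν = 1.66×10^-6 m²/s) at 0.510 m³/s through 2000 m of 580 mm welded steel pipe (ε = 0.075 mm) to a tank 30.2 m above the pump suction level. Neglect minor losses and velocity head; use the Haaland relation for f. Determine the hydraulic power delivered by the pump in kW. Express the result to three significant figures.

V = 4Q/(πD²) = 1.930 m/s; Re = 6.74×10^5; ε/D = 1.29×10^-4; f = 0.01417
h_f = f(L/D)V²/2g = 9.280 m
Total head H = z + h_f = 30.2 + 9.280 = 39.48 m
P_hyd = ρgQH = 786.0·9.81·0.510·39.48 = 155.3 kW

P_hyd ≈ 155 kW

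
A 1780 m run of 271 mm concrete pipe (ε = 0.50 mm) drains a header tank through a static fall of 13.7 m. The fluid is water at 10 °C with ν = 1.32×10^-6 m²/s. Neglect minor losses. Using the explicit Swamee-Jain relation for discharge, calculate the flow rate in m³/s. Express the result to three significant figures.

Swamee-Jain (Type II): Q = -0.965·√(gD⁵h_f/L)·ln[ε/(3.7D) + √(3.17ν²L/(gD³h_f))]
√(gD⁵h_f/L) = √(9.81·0.271⁵·13.7/1780) = 0.01051
ε/(3.7D) = 4.99×10^-4; √(3.17ν²L/(gD³h_f)) = 6.06×10^-5
Q = -0.965·0.01051·ln(5.593×10^-4) = 0.07592 m³/s
Check: V = 1.32 m/s, Re = 2.70×10^5, f = 0.02379, h_f = 13.8 m ≈ 13.7 m ✓

Q ≈ 0.0759 m³/s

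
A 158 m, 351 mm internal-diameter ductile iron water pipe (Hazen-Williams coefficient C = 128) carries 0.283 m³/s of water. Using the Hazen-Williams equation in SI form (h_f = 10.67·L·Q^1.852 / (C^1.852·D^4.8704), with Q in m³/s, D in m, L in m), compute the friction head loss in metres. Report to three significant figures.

h_f ≈ 3.34 m

h_f = 10.67·158·0.283^1.852 / (128^1.852·0.351^4.8704) = 3.338 m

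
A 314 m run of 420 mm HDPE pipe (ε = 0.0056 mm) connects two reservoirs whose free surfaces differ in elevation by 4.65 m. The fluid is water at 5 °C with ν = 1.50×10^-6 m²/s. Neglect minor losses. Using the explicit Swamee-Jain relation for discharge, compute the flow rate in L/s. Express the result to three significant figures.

Q ≈ 439 L/s

Swamee-Jain (Type II): Q = -0.965·√(gD⁵h_f/L)·ln[ε/(3.7D) + √(3.17ν²L/(gD³h_f))]
√(gD⁵h_f/L) = √(9.81·0.420⁵·4.65/314) = 0.04357
ε/(3.7D) = 3.60×10^-6; √(3.17ν²L/(gD³h_f)) = 2.57×10^-5
Q = -0.965·0.04357·ln(2.935×10^-5) = 0.4388 m³/s
Check: V = 3.17 m/s, Re = 8.87×10^5, f = 0.01215, h_f = 4.64 m ≈ 4.65 m ✓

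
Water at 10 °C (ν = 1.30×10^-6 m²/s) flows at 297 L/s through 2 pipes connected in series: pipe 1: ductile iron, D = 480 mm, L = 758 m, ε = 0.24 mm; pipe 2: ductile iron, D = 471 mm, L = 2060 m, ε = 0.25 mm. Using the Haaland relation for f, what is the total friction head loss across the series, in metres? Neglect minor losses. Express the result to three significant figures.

H ≈ 15.2 m

Pipe 1: V = 1.641 m/s, Re = 6.06×10^5, ε/D = 5.00×10^-4, f = 0.01744, h_1 = f(L/D)V²/2g = 3.781 m
Pipe 2: V = 1.705 m/s, Re = 6.18×10^5, ε/D = 5.31×10^-4, f = 0.01763, h_2 = f(L/D)V²/2g = 11.42 m
Series → Q common, losses add: H = Σh = 15.20 m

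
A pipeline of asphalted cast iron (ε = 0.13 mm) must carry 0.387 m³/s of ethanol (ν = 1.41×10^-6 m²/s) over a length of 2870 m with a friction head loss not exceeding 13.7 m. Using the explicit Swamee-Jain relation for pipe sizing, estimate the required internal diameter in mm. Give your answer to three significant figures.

Swamee-Jain (Type III): D = 0.66·[ε^1.25·(LQ²/(gh_f))^4.75 + ν·Q^9.4·(L/(gh_f))^5.2]^0.04
LQ²/(gh_f) = 3.198; L/(gh_f) = 21.35
Term 1 = ε^1.25·(…)^4.75 = 0.00347; Term 2 = ν·Q^9.4·(…)^5.2 = 0.00154
D = 0.66·(0.00347 + 0.00154)^0.04 = 0.5340 m = 534 mm
Check: V = 1.73 m/s, Re = 6.54×10^5, f = 0.01560, h_f = 12.8 m ≈ 13.7 m ✓

D ≈ 534 mm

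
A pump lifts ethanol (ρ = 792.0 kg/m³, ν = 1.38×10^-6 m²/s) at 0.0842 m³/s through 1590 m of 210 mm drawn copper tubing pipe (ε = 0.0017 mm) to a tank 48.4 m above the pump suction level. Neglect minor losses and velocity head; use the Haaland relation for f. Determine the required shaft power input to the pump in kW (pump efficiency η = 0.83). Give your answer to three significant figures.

P_shaft ≈ 63.1 kW

V = 4Q/(πD²) = 2.431 m/s; Re = 3.70×10^5; ε/D = 8.10×10^-6; f = 0.01387
h_f = f(L/D)V²/2g = 31.63 m
Total head H = z + h_f = 48.4 + 31.63 = 80.03 m
P_hyd = ρgQH = 792.0·9.81·0.0842·80.03 = 52.36 kW
P_shaft = P_hyd/η = 52.36/0.83 = 63.08 kW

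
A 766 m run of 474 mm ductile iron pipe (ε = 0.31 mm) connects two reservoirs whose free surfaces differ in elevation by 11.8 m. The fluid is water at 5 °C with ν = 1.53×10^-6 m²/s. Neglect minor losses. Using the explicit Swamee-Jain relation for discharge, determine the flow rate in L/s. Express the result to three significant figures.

Swamee-Jain (Type II): Q = -0.965·√(gD⁵h_f/L)·ln[ε/(3.7D) + √(3.17ν²L/(gD³h_f))]
√(gD⁵h_f/L) = √(9.81·0.474⁵·11.8/766) = 0.06013
ε/(3.7D) = 1.77×10^-4; √(3.17ν²L/(gD³h_f)) = 2.15×10^-5
Q = -0.965·0.06013·ln(1.982×10^-4) = 0.4947 m³/s
Check: V = 2.80 m/s, Re = 8.69×10^5, f = 0.01833, h_f = 11.9 m ≈ 11.8 m ✓

Q ≈ 495 L/s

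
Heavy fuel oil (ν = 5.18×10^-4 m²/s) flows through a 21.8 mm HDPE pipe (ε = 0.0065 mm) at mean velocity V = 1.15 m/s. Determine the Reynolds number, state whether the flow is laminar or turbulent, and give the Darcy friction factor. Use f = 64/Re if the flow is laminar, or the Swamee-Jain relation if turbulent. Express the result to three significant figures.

Re = VD/ν = 1.150·0.0218/5.18×10^-4 = 48.4
Re < 2300 → laminar → f = 64/Re = 1.322

Re ≈ 48.4; laminar; f = 64/Re ≈ 1.32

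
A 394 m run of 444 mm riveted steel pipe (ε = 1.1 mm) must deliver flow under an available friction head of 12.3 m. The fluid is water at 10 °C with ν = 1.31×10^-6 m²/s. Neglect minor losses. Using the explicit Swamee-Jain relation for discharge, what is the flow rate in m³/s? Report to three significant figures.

Swamee-Jain (Type II): Q = -0.965·√(gD⁵h_f/L)·ln[ε/(3.7D) + √(3.17ν²L/(gD³h_f))]
√(gD⁵h_f/L) = √(9.81·0.444⁵·12.3/394) = 0.07269
ε/(3.7D) = 6.70×10^-4; √(3.17ν²L/(gD³h_f)) = 1.42×10^-5
Q = -0.965·0.07269·ln(6.838×10^-4) = 0.5112 m³/s
Check: V = 3.30 m/s, Re = 1.12×10^6, f = 0.02502, h_f = 12.3 m ≈ 12.3 m ✓

Q ≈ 0.511 m³/s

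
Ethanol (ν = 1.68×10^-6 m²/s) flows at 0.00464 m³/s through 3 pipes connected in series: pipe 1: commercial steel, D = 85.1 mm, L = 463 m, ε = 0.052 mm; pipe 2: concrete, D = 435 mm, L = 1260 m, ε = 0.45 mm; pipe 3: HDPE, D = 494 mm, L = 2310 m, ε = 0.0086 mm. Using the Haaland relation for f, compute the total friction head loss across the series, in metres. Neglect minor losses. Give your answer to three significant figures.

Pipe 1: V = 0.8158 m/s, Re = 4.13×10^4, ε/D = 6.11×10^-4, f = 0.02332, h_1 = f(L/D)V²/2g = 4.304 m
Pipe 2: V = 0.03122 m/s, Re = 8080, ε/D = 0.00103, f = 0.03396, h_2 = f(L/D)V²/2g = 0.004888 m
Pipe 3: V = 0.02421 m/s, Re = 7120, ε/D = 1.74×10^-5, f = 0.03400, h_3 = f(L/D)V²/2g = 0.004749 m
Series → Q common, losses add: H = Σh = 4.314 m

H ≈ 4.31 m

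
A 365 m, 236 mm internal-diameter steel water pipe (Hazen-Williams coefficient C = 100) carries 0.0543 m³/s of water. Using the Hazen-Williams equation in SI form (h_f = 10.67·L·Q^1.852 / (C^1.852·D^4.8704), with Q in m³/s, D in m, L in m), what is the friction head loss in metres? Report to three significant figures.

h_f = 10.67·365·0.0543^1.852 / (100^1.852·0.236^4.8704) = 3.958 m

h_f ≈ 3.96 m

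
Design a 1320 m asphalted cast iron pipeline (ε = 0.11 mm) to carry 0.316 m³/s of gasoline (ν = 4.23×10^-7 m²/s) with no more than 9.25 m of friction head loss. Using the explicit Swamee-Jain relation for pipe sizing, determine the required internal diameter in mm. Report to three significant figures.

Swamee-Jain (Type III): D = 0.66·[ε^1.25·(LQ²/(gh_f))^4.75 + ν·Q^9.4·(L/(gh_f))^5.2]^0.04
LQ²/(gh_f) = 1.453; L/(gh_f) = 14.55
Term 1 = ε^1.25·(…)^4.75 = 6.64×10^-5; Term 2 = ν·Q^9.4·(…)^5.2 = 9.33×10^-6
D = 0.66·(6.64×10^-5 + 9.33×10^-6)^0.04 = 0.4515 m = 452 mm
Check: V = 1.97 m/s, Re = 2.11×10^6, f = 0.01480, h_f = 8.58 m ≈ 9.25 m ✓

D ≈ 452 mm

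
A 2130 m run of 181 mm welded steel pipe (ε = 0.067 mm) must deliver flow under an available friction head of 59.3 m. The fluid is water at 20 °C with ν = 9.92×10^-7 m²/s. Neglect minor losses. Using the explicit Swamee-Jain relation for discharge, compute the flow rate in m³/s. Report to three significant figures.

Swamee-Jain (Type II): Q = -0.965·√(gD⁵h_f/L)·ln[ε/(3.7D) + √(3.17ν²L/(gD³h_f))]
√(gD⁵h_f/L) = √(9.81·0.181⁵·59.3/2130) = 0.007284
ε/(3.7D) = 1.00×10^-4; √(3.17ν²L/(gD³h_f)) = 4.39×10^-5
Q = -0.965·0.007284·ln(1.439×10^-4) = 0.06218 m³/s
Check: V = 2.42 m/s, Re = 4.41×10^5, f = 0.01704, h_f = 59.7 m ≈ 59.3 m ✓

Q ≈ 0.0622 m³/s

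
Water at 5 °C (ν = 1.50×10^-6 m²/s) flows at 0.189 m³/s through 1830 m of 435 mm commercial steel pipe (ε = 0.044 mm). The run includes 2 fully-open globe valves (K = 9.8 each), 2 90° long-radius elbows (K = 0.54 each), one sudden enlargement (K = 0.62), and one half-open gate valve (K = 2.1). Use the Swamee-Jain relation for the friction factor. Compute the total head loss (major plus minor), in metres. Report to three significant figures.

V = 4Q/(πD²) = 1.272 m/s; V²/2g = 0.08243 m
Re = 3.69×10^5, ε/D = 1.01×10^-4 → f = 0.01503 (Swamee-Jain)
Major: h_f = f(L/D)·V²/2g = 0.01503·4207·0.08243 = 5.211 m
Minor: ΣK = 23.4; h_m = ΣK·V²/2g = 1.929 m
Total H_L = 5.211 + 1.929 = 7.140 m

H_L ≈ 7.14 m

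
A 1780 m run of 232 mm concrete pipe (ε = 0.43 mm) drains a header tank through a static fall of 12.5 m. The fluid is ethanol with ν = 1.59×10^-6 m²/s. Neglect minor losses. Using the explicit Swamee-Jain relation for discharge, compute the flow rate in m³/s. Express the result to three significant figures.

Swamee-Jain (Type II): Q = -0.965·√(gD⁵h_f/L)·ln[ε/(3.7D) + √(3.17ν²L/(gD³h_f))]
√(gD⁵h_f/L) = √(9.81·0.232⁵·12.5/1780) = 0.006805
ε/(3.7D) = 5.01×10^-4; √(3.17ν²L/(gD³h_f)) = 9.65×10^-5
Q = -0.965·0.006805·ln(5.975×10^-4) = 0.04874 m³/s
Check: V = 1.15 m/s, Re = 1.68×10^5, f = 0.02424, h_f = 12.6 m ≈ 12.5 m ✓

Q ≈ 0.0487 m³/s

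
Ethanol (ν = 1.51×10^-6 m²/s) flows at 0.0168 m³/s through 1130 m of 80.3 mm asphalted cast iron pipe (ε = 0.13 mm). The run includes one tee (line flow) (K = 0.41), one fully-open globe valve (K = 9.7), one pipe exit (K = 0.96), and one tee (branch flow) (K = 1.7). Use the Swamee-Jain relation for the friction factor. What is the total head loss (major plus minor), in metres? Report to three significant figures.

H_L ≈ 193 m

V = 4Q/(πD²) = 3.317 m/s; V²/2g = 0.5609 m
Re = 1.76×10^5, ε/D = 0.00162 → f = 0.02349 (Swamee-Jain)
Major: h_f = f(L/D)·V²/2g = 0.02349·14072·0.5609 = 185.4 m
Minor: ΣK = 12.8; h_m = ΣK·V²/2g = 7.163 m
Total H_L = 185.4 + 7.163 = 192.6 m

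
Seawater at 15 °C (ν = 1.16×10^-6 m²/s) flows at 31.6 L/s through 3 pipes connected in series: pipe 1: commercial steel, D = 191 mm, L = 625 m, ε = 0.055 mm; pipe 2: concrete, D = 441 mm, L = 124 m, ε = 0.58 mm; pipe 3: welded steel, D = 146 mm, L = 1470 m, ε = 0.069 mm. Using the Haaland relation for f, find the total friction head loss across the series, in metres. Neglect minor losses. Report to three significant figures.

Pipe 1: V = 1.103 m/s, Re = 1.82×10^5, ε/D = 2.88×10^-4, f = 0.01763, h_1 = f(L/D)V²/2g = 3.577 m
Pipe 2: V = 0.2069 m/s, Re = 7.87×10^4, ε/D = 0.00132, f = 0.02346, h_2 = f(L/D)V²/2g = 0.01439 m
Pipe 3: V = 1.888 m/s, Re = 2.38×10^5, ε/D = 4.73×10^-4, f = 0.01822, h_3 = f(L/D)V²/2g = 33.32 m
Series → Q common, losses add: H = Σh = 36.91 m

H ≈ 36.9 m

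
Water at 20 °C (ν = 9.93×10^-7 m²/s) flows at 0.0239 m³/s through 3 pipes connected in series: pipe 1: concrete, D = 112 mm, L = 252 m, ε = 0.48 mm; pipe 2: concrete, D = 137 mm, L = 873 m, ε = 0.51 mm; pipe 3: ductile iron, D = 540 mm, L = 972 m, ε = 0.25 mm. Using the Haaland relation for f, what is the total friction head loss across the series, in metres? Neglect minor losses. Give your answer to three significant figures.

Pipe 1: V = 2.426 m/s, Re = 2.74×10^5, ε/D = 0.00429, f = 0.02941, h_1 = f(L/D)V²/2g = 19.85 m
Pipe 2: V = 1.621 m/s, Re = 2.24×10^5, ε/D = 0.00372, f = 0.02835, h_2 = f(L/D)V²/2g = 24.20 m
Pipe 3: V = 0.1044 m/s, Re = 5.67×10^4, ε/D = 4.63×10^-4, f = 0.02167, h_3 = f(L/D)V²/2g = 0.02165 m
Series → Q common, losses add: H = Σh = 44.07 m

H ≈ 44.1 m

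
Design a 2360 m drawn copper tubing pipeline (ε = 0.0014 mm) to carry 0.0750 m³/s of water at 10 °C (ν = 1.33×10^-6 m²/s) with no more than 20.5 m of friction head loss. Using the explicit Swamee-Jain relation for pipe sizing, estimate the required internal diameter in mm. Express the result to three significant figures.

Swamee-Jain (Type III): D = 0.66·[ε^1.25·(LQ²/(gh_f))^4.75 + ν·Q^9.4·(L/(gh_f))^5.2]^0.04
LQ²/(gh_f) = 0.06601; L/(gh_f) = 11.74
Term 1 = ε^1.25·(…)^4.75 = 1.19×10^-13; Term 2 = ν·Q^9.4·(…)^5.2 = 1.29×10^-11
D = 0.66·(1.19×10^-13 + 1.29×10^-11)^0.04 = 0.2422 m = 242 mm
Check: V = 1.63 m/s, Re = 2.96×10^5, f = 0.01447, h_f = 19.1 m ≈ 20.5 m ✓

D ≈ 242 mm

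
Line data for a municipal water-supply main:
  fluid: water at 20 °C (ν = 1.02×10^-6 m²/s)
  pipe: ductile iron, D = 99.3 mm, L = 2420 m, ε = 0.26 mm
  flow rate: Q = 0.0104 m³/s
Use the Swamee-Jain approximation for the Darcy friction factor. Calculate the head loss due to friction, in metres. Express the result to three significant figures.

V = 4Q/(πD²) = 4·0.0104/(π·0.0993²) = 1.343 m/s
Re = VD/ν = 1.343·0.0993/1.02×10^-6 = 1.31×10^5 → turbulent
ε/D = 0.26/99.3 = 0.00262
Swamee-Jain: f = 0.02652
h_f = f(L/D)V²/(2g) = 0.02652·(2420/0.0993)·1.343²/(2·9.81) = 59.40 m

h_f ≈ 59.4 m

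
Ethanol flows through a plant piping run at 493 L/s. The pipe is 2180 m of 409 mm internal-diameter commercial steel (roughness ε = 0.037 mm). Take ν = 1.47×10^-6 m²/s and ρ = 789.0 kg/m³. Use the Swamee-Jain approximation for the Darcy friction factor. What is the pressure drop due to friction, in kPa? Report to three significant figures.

Δp ≈ 394 kPa

V = 4Q/(πD²) = 4·0.493/(π·0.409²) = 3.752 m/s
Re = VD/ν = 3.752·0.409/1.47×10^-6 = 1.04×10^6 → turbulent
ε/D = 0.037/409 = 9.05×10^-5
Swamee-Jain: f = 0.01331
h_f = f(L/D)V²/(2g) = 0.01331·(2180/0.409)·3.752²/(2·9.81) = 50.93 m
Δp = ρg·h_f = 789.0·9.81·50.93 = 394.2 kPa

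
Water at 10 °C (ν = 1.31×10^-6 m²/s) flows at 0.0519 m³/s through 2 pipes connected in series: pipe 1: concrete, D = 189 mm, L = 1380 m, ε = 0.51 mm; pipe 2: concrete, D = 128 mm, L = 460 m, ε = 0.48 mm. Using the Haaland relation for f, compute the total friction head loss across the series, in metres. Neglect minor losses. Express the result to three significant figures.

H ≈ 117 m

Pipe 1: V = 1.850 m/s, Re = 2.67×10^5, ε/D = 0.00270, f = 0.02594, h_1 = f(L/D)V²/2g = 33.04 m
Pipe 2: V = 4.033 m/s, Re = 3.94×10^5, ε/D = 0.00375, f = 0.02821, h_2 = f(L/D)V²/2g = 84.05 m
Series → Q common, losses add: H = Σh = 117.1 m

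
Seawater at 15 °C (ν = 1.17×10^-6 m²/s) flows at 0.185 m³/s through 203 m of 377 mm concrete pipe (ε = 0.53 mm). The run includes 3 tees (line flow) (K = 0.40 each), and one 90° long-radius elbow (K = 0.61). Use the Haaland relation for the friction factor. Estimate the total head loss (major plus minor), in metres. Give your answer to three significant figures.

H_L ≈ 1.90 m

V = 4Q/(πD²) = 1.657 m/s; V²/2g = 0.1400 m
Re = 5.34×10^5, ε/D = 0.00141 → f = 0.02180 (Haaland)
Major: h_f = f(L/D)·V²/2g = 0.02180·538.5·0.1400 = 1.643 m
Minor: ΣK = 1.81; h_m = ΣK·V²/2g = 0.2534 m
Total H_L = 1.643 + 0.2534 = 1.897 m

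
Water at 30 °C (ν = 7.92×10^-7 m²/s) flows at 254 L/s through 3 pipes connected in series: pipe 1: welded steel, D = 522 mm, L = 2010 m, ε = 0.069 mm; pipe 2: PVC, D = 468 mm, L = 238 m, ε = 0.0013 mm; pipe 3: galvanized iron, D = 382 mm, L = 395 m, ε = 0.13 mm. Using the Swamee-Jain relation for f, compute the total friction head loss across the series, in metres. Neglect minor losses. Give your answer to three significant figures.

H ≈ 8.77 m

Pipe 1: V = 1.187 m/s, Re = 7.82×10^5, ε/D = 1.32×10^-4, f = 0.01422, h_1 = f(L/D)V²/2g = 3.933 m
Pipe 2: V = 1.477 m/s, Re = 8.73×10^5, ε/D = 2.78×10^-6, f = 0.01194, h_2 = f(L/D)V²/2g = 0.6749 m
Pipe 3: V = 2.216 m/s, Re = 1.07×10^6, ε/D = 3.40×10^-4, f = 0.01606, h_3 = f(L/D)V²/2g = 4.158 m
Series → Q common, losses add: H = Σh = 8.766 m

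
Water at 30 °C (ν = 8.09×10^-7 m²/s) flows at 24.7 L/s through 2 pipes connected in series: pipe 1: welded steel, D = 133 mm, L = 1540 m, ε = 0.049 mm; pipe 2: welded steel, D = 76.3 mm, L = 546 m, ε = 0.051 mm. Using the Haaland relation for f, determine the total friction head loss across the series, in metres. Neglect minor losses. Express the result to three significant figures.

Pipe 1: V = 1.778 m/s, Re = 2.92×10^5, ε/D = 3.68×10^-4, f = 0.01730, h_1 = f(L/D)V²/2g = 32.27 m
Pipe 2: V = 5.402 m/s, Re = 5.09×10^5, ε/D = 6.68×10^-4, f = 0.01856, h_2 = f(L/D)V²/2g = 197.5 m
Series → Q common, losses add: H = Σh = 229.8 m

H ≈ 230 m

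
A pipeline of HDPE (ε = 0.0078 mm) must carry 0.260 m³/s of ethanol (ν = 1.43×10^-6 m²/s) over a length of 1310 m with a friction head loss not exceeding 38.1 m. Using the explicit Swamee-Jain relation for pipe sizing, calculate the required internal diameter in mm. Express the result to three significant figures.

D ≈ 303 mm

Swamee-Jain (Type III): D = 0.66·[ε^1.25·(LQ²/(gh_f))^4.75 + ν·Q^9.4·(L/(gh_f))^5.2]^0.04
LQ²/(gh_f) = 0.2369; L/(gh_f) = 3.505
Term 1 = ε^1.25·(…)^4.75 = 4.41×10^-10; Term 2 = ν·Q^9.4·(…)^5.2 = 3.08×10^-9
D = 0.66·(4.41×10^-10 + 3.08×10^-9)^0.04 = 0.3030 m = 303 mm
Check: V = 3.61 m/s, Re = 7.64×10^5, f = 0.01267, h_f = 36.3 m ≈ 38.1 m ✓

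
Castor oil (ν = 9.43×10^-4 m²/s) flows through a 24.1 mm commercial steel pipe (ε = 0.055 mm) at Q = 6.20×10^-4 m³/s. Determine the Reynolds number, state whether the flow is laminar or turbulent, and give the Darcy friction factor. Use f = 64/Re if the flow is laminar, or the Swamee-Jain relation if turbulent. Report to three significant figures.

Re ≈ 34.7; laminar; f = 64/Re ≈ 1.84

V = 4Q/(πD²) = 1.359 m/s
Re = VD/ν = 1.359·0.0241/9.43×10^-4 = 34.7
Re < 2300 → laminar → f = 64/Re = 1.842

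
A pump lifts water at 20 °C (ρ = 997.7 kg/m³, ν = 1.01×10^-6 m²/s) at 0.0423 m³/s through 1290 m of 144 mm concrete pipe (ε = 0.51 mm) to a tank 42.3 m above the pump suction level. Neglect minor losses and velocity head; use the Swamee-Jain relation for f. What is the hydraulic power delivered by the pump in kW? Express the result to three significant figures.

P_hyd ≈ 53.1 kW

V = 4Q/(πD²) = 2.597 m/s; Re = 3.70×10^5; ε/D = 0.00354; f = 0.02788
h_f = f(L/D)V²/2g = 85.88 m
Total head H = z + h_f = 42.3 + 85.88 = 128.2 m
P_hyd = ρgQH = 997.7·9.81·0.0423·128.2 = 53.07 kW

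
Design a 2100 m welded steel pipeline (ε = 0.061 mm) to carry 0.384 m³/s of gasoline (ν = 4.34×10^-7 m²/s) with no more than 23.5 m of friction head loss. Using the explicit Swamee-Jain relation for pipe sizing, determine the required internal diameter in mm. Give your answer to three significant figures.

Swamee-Jain (Type III): D = 0.66·[ε^1.25·(LQ²/(gh_f))^4.75 + ν·Q^9.4·(L/(gh_f))^5.2]^0.04
LQ²/(gh_f) = 1.343; L/(gh_f) = 9.109
Term 1 = ε^1.25·(…)^4.75 = 2.19×10^-5; Term 2 = ν·Q^9.4·(…)^5.2 = 5.24×10^-6
D = 0.66·(2.19×10^-5 + 5.24×10^-6)^0.04 = 0.4334 m = 433 mm
Check: V = 2.60 m/s, Re = 2.60×10^6, f = 0.01339, h_f = 22.4 m ≈ 23.5 m ✓

D ≈ 433 mm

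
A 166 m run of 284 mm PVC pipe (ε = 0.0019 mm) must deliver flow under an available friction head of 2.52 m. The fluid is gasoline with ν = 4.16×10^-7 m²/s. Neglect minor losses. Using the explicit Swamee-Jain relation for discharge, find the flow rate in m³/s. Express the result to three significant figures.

Q ≈ 0.178 m³/s

Swamee-Jain (Type II): Q = -0.965·√(gD⁵h_f/L)·ln[ε/(3.7D) + √(3.17ν²L/(gD³h_f))]
√(gD⁵h_f/L) = √(9.81·0.284⁵·2.52/166) = 0.01659
ε/(3.7D) = 1.81×10^-6; √(3.17ν²L/(gD³h_f)) = 1.27×10^-5
Q = -0.965·0.01659·ln(1.449×10^-5) = 0.1783 m³/s
Check: V = 2.82 m/s, Re = 1.92×10^6, f = 0.01068, h_f = 2.52 m ≈ 2.52 m ✓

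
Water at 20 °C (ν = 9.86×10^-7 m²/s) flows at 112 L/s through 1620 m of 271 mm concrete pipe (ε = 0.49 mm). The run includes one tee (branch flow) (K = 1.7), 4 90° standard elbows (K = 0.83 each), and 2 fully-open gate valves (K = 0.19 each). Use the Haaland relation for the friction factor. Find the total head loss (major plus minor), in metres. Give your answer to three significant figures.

V = 4Q/(πD²) = 1.942 m/s; V²/2g = 0.1922 m
Re = 5.34×10^5, ε/D = 0.00181 → f = 0.02317 (Haaland)
Major: h_f = f(L/D)·V²/2g = 0.02317·5978·0.1922 = 26.62 m
Minor: ΣK = 5.40; h_m = ΣK·V²/2g = 1.038 m
Total H_L = 26.62 + 1.038 = 27.66 m

H_L ≈ 27.7 m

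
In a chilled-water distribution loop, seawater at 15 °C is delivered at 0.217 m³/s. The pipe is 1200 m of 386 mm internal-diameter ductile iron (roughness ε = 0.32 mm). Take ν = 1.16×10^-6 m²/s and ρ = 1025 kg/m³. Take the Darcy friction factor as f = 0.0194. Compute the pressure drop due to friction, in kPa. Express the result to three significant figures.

Δp ≈ 106 kPa

V = 4Q/(πD²) = 4·0.217/(π·0.386²) = 1.854 m/s
h_f = f(L/D)V²/(2g) = 0.01940·(1200/0.386)·1.854²/(2·9.81) = 10.57 m
Δp = ρg·h_f = 1025·9.81·10.57 = 106.3 kPa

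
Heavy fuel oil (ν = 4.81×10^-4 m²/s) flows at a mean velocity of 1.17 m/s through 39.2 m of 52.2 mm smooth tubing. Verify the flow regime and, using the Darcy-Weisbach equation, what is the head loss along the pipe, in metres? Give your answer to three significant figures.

Re = VD/ν = 1.17·0.05220/4.81×10^-4 = 127 → laminar (Re < 2300)
f = 64/Re = 0.5040
h_f = f(L/D)V²/(2g) = 0.5040·(39.2/0.05220)·1.17²/(2·9.81) = 26.41 m

h_f ≈ 26.4 m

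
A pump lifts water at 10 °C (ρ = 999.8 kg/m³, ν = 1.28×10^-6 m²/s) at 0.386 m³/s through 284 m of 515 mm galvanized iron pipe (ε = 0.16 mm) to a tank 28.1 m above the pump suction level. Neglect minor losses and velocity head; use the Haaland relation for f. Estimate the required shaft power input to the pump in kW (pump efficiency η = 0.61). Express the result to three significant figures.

P_shaft ≈ 184 kW

V = 4Q/(πD²) = 1.853 m/s; Re = 7.46×10^5; ε/D = 3.11×10^-4; f = 0.01589
h_f = f(L/D)V²/2g = 1.534 m
Total head H = z + h_f = 28.1 + 1.534 = 29.63 m
P_hyd = ρgQH = 999.8·9.81·0.386·29.63 = 112.2 kW
P_shaft = P_hyd/η = 112.2/0.61 = 183.9 kW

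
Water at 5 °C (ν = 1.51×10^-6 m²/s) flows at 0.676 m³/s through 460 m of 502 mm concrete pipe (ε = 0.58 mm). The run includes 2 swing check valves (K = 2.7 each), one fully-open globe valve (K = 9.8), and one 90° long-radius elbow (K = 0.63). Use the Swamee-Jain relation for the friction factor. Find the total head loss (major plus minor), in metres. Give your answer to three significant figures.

V = 4Q/(πD²) = 3.415 m/s; V²/2g = 0.5946 m
Re = 1.14×10^6, ε/D = 0.00116 → f = 0.02067 (Swamee-Jain)
Major: h_f = f(L/D)·V²/2g = 0.02067·916.3·0.5946 = 11.26 m
Minor: ΣK = 15.8; h_m = ΣK·V²/2g = 9.412 m
Total H_L = 11.26 + 9.412 = 20.67 m

H_L ≈ 20.7 m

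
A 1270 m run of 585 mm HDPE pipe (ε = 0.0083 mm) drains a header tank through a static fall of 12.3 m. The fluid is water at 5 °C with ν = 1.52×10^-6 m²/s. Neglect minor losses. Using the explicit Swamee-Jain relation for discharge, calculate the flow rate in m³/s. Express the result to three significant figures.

Swamee-Jain (Type II): Q = -0.965·√(gD⁵h_f/L)·ln[ε/(3.7D) + √(3.17ν²L/(gD³h_f))]
√(gD⁵h_f/L) = √(9.81·0.585⁵·12.3/1270) = 0.08068
ε/(3.7D) = 3.83×10^-6; √(3.17ν²L/(gD³h_f)) = 1.96×10^-5
Q = -0.965·0.08068·ln(2.346×10^-5) = 0.8300 m³/s
Check: V = 3.09 m/s, Re = 1.19×10^6, f = 0.01166, h_f = 12.3 m ≈ 12.3 m ✓

Q ≈ 0.830 m³/s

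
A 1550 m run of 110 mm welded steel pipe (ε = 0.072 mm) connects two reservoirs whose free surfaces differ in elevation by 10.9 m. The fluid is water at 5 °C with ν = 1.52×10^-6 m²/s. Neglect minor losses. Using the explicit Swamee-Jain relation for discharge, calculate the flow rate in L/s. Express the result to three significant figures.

Q ≈ 7.82 L/s

Swamee-Jain (Type II): Q = -0.965·√(gD⁵h_f/L)·ln[ε/(3.7D) + √(3.17ν²L/(gD³h_f))]
√(gD⁵h_f/L) = √(9.81·0.110⁵·10.9/1550) = 0.001054
ε/(3.7D) = 1.77×10^-4; √(3.17ν²L/(gD³h_f)) = 2.82×10^-4
Q = -0.965·0.001054·ln(4.593×10^-4) = 0.007818 m³/s
Check: V = 0.823 m/s, Re = 5.95×10^4, f = 0.02253, h_f = 10.9 m ≈ 10.9 m ✓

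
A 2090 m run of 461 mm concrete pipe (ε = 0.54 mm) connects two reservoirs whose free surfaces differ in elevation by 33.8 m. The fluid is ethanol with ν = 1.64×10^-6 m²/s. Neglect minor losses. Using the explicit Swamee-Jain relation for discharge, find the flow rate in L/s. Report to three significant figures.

Swamee-Jain (Type II): Q = -0.965·√(gD⁵h_f/L)·ln[ε/(3.7D) + √(3.17ν²L/(gD³h_f))]
√(gD⁵h_f/L) = √(9.81·0.461⁵·33.8/2090) = 0.05747
ε/(3.7D) = 3.17×10^-4; √(3.17ν²L/(gD³h_f)) = 2.34×10^-5
Q = -0.965·0.05747·ln(3.400×10^-4) = 0.4430 m³/s
Check: V = 2.65 m/s, Re = 7.46×10^5, f = 0.02088, h_f = 34.0 m ≈ 33.8 m ✓

Q ≈ 443 L/s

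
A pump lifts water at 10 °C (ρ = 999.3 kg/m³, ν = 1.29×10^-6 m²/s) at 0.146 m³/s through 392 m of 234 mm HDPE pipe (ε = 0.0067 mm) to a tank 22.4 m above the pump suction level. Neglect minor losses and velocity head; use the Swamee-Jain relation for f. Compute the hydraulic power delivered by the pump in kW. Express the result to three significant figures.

P_hyd ≈ 50.5 kW

V = 4Q/(πD²) = 3.395 m/s; Re = 6.16×10^5; ε/D = 2.86×10^-5; f = 0.01312
h_f = f(L/D)V²/2g = 12.91 m
Total head H = z + h_f = 22.4 + 12.91 = 35.31 m
P_hyd = ρgQH = 999.3·9.81·0.146·35.31 = 50.54 kW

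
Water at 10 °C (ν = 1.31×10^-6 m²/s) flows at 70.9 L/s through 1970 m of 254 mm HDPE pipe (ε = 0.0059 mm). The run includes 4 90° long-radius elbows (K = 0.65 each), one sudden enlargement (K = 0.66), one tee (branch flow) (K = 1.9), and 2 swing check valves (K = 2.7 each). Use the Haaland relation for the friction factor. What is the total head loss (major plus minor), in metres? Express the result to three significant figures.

V = 4Q/(πD²) = 1.399 m/s; V²/2g = 0.09979 m
Re = 2.71×10^5, ε/D = 2.32×10^-5 → f = 0.01480 (Haaland)
Major: h_f = f(L/D)·V²/2g = 0.01480·7756·0.09979 = 11.45 m
Minor: ΣK = 10.6; h_m = ΣK·V²/2g = 1.054 m
Total H_L = 11.45 + 1.054 = 12.51 m

H_L ≈ 12.5 m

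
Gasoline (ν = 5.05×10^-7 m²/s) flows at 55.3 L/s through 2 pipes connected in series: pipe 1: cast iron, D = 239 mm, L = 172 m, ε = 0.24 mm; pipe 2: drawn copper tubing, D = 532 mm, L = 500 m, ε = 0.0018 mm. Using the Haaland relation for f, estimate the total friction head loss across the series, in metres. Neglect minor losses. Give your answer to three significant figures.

H ≈ 1.17 m

Pipe 1: V = 1.233 m/s, Re = 5.83×10^5, ε/D = 0.00100, f = 0.02014, h_1 = f(L/D)V²/2g = 1.123 m
Pipe 2: V = 0.2488 m/s, Re = 2.62×10^5, ε/D = 3.38×10^-6, f = 0.01474, h_2 = f(L/D)V²/2g = 0.04369 m
Series → Q common, losses add: H = Σh = 1.166 m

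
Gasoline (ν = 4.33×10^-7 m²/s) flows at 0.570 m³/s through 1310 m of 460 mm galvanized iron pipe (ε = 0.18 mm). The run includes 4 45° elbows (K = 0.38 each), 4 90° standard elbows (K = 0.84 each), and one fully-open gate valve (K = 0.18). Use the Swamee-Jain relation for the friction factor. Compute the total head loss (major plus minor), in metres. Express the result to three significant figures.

V = 4Q/(πD²) = 3.430 m/s; V²/2g = 0.5996 m
Re = 3.64×10^6, ε/D = 3.91×10^-4 → f = 0.01604 (Swamee-Jain)
Major: h_f = f(L/D)·V²/2g = 0.01604·2848·0.5996 = 27.40 m
Minor: ΣK = 5.06; h_m = ΣK·V²/2g = 3.034 m
Total H_L = 27.40 + 3.034 = 30.43 m

H_L ≈ 30.4 m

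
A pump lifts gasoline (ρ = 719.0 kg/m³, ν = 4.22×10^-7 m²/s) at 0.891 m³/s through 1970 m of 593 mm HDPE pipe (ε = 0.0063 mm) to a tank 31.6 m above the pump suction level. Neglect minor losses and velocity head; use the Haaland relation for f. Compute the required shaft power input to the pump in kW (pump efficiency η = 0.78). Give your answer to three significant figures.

P_shaft ≈ 392 kW

V = 4Q/(πD²) = 3.226 m/s; Re = 4.53×10^6; ε/D = 1.06×10^-5; f = 0.009661
h_f = f(L/D)V²/2g = 17.03 m
Total head H = z + h_f = 31.6 + 17.03 = 48.63 m
P_hyd = ρgQH = 719.0·9.81·0.891·48.63 = 305.6 kW
P_shaft = P_hyd/η = 305.6/0.78 = 391.8 kW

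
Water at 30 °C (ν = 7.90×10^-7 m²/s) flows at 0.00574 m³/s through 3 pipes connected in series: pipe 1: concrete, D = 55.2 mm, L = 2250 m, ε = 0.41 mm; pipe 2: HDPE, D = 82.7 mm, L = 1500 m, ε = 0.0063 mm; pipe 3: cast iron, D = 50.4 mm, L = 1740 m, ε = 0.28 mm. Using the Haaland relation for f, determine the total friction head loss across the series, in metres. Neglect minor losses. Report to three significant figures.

H ≈ 899 m

Pipe 1: V = 2.399 m/s, Re = 1.68×10^5, ε/D = 0.00743, f = 0.03483, h_1 = f(L/D)V²/2g = 416.3 m
Pipe 2: V = 1.069 m/s, Re = 1.12×10^5, ε/D = 7.62×10^-5, f = 0.01777, h_2 = f(L/D)V²/2g = 18.76 m
Pipe 3: V = 2.877 m/s, Re = 1.84×10^5, ε/D = 0.00556, f = 0.03186, h_3 = f(L/D)V²/2g = 464.1 m
Series → Q common, losses add: H = Σh = 899.1 m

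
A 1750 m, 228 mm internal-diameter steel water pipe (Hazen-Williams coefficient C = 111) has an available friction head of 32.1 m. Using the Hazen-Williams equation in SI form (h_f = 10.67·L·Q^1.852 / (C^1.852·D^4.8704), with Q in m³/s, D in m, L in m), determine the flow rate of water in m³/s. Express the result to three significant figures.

Q ≈ 0.0731 m³/s

Rearranging: Q = [h_f·C^1.852·D^4.8704 / (10.67·L)]^(1/1.852)
Q = [32.1·111^1.852·0.228^4.8704 / (10.67·1750)]^0.540 = 0.07311 m³/s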